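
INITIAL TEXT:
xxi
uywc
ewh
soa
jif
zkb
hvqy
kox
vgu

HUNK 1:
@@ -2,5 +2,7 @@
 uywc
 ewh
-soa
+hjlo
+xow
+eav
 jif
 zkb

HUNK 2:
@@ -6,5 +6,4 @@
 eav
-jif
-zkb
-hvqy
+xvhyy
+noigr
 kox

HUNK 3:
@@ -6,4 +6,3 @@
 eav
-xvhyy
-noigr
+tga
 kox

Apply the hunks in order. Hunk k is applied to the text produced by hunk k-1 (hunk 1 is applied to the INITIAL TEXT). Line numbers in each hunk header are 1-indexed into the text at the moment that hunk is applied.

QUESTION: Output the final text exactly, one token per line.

Answer: xxi
uywc
ewh
hjlo
xow
eav
tga
kox
vgu

Derivation:
Hunk 1: at line 2 remove [soa] add [hjlo,xow,eav] -> 11 lines: xxi uywc ewh hjlo xow eav jif zkb hvqy kox vgu
Hunk 2: at line 6 remove [jif,zkb,hvqy] add [xvhyy,noigr] -> 10 lines: xxi uywc ewh hjlo xow eav xvhyy noigr kox vgu
Hunk 3: at line 6 remove [xvhyy,noigr] add [tga] -> 9 lines: xxi uywc ewh hjlo xow eav tga kox vgu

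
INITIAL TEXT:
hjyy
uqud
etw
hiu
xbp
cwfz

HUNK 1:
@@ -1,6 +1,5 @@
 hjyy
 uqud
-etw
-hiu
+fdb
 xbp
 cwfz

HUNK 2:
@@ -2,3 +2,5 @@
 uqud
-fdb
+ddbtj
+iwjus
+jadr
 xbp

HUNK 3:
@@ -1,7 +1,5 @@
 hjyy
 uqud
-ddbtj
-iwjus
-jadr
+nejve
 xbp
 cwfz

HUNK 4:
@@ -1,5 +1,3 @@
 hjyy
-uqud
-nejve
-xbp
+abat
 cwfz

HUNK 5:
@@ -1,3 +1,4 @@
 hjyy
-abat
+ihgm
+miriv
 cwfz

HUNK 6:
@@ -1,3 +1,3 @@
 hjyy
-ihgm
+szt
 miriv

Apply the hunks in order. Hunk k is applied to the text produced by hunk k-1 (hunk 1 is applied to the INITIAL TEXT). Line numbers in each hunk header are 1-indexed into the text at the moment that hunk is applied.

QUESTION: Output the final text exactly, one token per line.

Hunk 1: at line 1 remove [etw,hiu] add [fdb] -> 5 lines: hjyy uqud fdb xbp cwfz
Hunk 2: at line 2 remove [fdb] add [ddbtj,iwjus,jadr] -> 7 lines: hjyy uqud ddbtj iwjus jadr xbp cwfz
Hunk 3: at line 1 remove [ddbtj,iwjus,jadr] add [nejve] -> 5 lines: hjyy uqud nejve xbp cwfz
Hunk 4: at line 1 remove [uqud,nejve,xbp] add [abat] -> 3 lines: hjyy abat cwfz
Hunk 5: at line 1 remove [abat] add [ihgm,miriv] -> 4 lines: hjyy ihgm miriv cwfz
Hunk 6: at line 1 remove [ihgm] add [szt] -> 4 lines: hjyy szt miriv cwfz

Answer: hjyy
szt
miriv
cwfz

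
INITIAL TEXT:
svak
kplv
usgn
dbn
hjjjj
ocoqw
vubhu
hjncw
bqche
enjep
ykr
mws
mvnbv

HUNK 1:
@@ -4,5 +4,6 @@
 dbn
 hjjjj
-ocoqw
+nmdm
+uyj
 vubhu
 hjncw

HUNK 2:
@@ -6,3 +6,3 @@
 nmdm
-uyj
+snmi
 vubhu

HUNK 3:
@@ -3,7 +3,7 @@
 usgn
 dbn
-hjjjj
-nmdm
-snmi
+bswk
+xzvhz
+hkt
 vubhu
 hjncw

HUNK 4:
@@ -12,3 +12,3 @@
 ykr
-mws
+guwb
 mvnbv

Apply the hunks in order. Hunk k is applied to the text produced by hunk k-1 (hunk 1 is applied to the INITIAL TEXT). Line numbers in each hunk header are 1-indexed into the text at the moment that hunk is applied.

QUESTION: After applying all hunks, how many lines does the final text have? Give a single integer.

Hunk 1: at line 4 remove [ocoqw] add [nmdm,uyj] -> 14 lines: svak kplv usgn dbn hjjjj nmdm uyj vubhu hjncw bqche enjep ykr mws mvnbv
Hunk 2: at line 6 remove [uyj] add [snmi] -> 14 lines: svak kplv usgn dbn hjjjj nmdm snmi vubhu hjncw bqche enjep ykr mws mvnbv
Hunk 3: at line 3 remove [hjjjj,nmdm,snmi] add [bswk,xzvhz,hkt] -> 14 lines: svak kplv usgn dbn bswk xzvhz hkt vubhu hjncw bqche enjep ykr mws mvnbv
Hunk 4: at line 12 remove [mws] add [guwb] -> 14 lines: svak kplv usgn dbn bswk xzvhz hkt vubhu hjncw bqche enjep ykr guwb mvnbv
Final line count: 14

Answer: 14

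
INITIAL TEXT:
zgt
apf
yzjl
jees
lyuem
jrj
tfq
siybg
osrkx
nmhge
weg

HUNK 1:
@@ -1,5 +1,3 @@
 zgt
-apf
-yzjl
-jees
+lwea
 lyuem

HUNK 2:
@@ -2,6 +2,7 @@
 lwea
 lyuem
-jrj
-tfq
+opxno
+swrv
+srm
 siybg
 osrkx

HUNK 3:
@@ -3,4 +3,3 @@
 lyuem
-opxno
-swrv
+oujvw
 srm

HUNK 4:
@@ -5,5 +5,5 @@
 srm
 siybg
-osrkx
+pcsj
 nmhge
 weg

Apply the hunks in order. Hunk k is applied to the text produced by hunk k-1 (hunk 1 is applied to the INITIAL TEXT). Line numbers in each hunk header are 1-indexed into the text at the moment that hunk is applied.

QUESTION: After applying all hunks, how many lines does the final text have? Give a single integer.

Hunk 1: at line 1 remove [apf,yzjl,jees] add [lwea] -> 9 lines: zgt lwea lyuem jrj tfq siybg osrkx nmhge weg
Hunk 2: at line 2 remove [jrj,tfq] add [opxno,swrv,srm] -> 10 lines: zgt lwea lyuem opxno swrv srm siybg osrkx nmhge weg
Hunk 3: at line 3 remove [opxno,swrv] add [oujvw] -> 9 lines: zgt lwea lyuem oujvw srm siybg osrkx nmhge weg
Hunk 4: at line 5 remove [osrkx] add [pcsj] -> 9 lines: zgt lwea lyuem oujvw srm siybg pcsj nmhge weg
Final line count: 9

Answer: 9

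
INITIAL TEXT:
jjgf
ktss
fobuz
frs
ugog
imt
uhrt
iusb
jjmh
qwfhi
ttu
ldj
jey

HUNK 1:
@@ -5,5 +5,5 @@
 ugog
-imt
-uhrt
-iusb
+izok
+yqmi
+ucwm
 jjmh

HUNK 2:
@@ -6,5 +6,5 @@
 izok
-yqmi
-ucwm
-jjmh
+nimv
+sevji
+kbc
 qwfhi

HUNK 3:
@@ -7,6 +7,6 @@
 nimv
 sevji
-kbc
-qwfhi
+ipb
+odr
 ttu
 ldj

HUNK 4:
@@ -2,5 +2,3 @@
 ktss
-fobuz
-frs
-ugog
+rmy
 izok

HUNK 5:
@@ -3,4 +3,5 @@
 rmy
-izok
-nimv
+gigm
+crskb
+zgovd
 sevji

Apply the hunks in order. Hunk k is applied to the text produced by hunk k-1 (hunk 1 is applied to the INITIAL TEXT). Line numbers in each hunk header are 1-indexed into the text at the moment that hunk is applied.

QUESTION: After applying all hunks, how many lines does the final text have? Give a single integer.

Hunk 1: at line 5 remove [imt,uhrt,iusb] add [izok,yqmi,ucwm] -> 13 lines: jjgf ktss fobuz frs ugog izok yqmi ucwm jjmh qwfhi ttu ldj jey
Hunk 2: at line 6 remove [yqmi,ucwm,jjmh] add [nimv,sevji,kbc] -> 13 lines: jjgf ktss fobuz frs ugog izok nimv sevji kbc qwfhi ttu ldj jey
Hunk 3: at line 7 remove [kbc,qwfhi] add [ipb,odr] -> 13 lines: jjgf ktss fobuz frs ugog izok nimv sevji ipb odr ttu ldj jey
Hunk 4: at line 2 remove [fobuz,frs,ugog] add [rmy] -> 11 lines: jjgf ktss rmy izok nimv sevji ipb odr ttu ldj jey
Hunk 5: at line 3 remove [izok,nimv] add [gigm,crskb,zgovd] -> 12 lines: jjgf ktss rmy gigm crskb zgovd sevji ipb odr ttu ldj jey
Final line count: 12

Answer: 12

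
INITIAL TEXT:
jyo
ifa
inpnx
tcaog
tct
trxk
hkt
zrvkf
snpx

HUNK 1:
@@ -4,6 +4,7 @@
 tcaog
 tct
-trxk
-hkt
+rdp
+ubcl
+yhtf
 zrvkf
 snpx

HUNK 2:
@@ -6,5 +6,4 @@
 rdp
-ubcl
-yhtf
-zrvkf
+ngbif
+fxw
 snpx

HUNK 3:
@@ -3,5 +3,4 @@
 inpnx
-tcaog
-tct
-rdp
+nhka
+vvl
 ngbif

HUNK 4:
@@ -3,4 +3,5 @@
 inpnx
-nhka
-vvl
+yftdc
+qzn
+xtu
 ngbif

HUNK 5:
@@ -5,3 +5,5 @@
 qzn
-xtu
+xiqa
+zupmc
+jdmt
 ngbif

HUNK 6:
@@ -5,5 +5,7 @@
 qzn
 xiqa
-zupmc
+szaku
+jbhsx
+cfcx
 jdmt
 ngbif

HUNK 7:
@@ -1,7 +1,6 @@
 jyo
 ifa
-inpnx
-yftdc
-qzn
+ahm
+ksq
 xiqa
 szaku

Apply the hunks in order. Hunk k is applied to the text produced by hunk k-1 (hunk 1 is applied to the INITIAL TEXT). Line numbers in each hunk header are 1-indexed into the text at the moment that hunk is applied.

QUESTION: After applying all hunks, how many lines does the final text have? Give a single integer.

Answer: 12

Derivation:
Hunk 1: at line 4 remove [trxk,hkt] add [rdp,ubcl,yhtf] -> 10 lines: jyo ifa inpnx tcaog tct rdp ubcl yhtf zrvkf snpx
Hunk 2: at line 6 remove [ubcl,yhtf,zrvkf] add [ngbif,fxw] -> 9 lines: jyo ifa inpnx tcaog tct rdp ngbif fxw snpx
Hunk 3: at line 3 remove [tcaog,tct,rdp] add [nhka,vvl] -> 8 lines: jyo ifa inpnx nhka vvl ngbif fxw snpx
Hunk 4: at line 3 remove [nhka,vvl] add [yftdc,qzn,xtu] -> 9 lines: jyo ifa inpnx yftdc qzn xtu ngbif fxw snpx
Hunk 5: at line 5 remove [xtu] add [xiqa,zupmc,jdmt] -> 11 lines: jyo ifa inpnx yftdc qzn xiqa zupmc jdmt ngbif fxw snpx
Hunk 6: at line 5 remove [zupmc] add [szaku,jbhsx,cfcx] -> 13 lines: jyo ifa inpnx yftdc qzn xiqa szaku jbhsx cfcx jdmt ngbif fxw snpx
Hunk 7: at line 1 remove [inpnx,yftdc,qzn] add [ahm,ksq] -> 12 lines: jyo ifa ahm ksq xiqa szaku jbhsx cfcx jdmt ngbif fxw snpx
Final line count: 12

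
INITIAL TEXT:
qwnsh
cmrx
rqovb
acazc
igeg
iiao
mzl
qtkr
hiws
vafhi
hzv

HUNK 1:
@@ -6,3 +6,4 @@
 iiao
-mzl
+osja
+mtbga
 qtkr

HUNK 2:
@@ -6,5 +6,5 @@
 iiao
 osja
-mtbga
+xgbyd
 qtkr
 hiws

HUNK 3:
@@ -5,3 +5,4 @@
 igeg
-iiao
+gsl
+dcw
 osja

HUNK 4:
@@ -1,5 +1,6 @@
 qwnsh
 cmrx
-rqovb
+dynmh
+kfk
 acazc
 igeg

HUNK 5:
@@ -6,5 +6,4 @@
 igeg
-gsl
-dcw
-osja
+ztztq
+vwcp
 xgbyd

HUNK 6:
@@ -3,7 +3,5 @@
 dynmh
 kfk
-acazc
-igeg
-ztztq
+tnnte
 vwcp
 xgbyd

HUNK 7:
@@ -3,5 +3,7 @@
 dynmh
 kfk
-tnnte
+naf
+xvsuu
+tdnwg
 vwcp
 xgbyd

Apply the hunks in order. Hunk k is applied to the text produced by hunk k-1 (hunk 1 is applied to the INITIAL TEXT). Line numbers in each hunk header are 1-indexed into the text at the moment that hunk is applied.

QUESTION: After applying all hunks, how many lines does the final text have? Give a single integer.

Hunk 1: at line 6 remove [mzl] add [osja,mtbga] -> 12 lines: qwnsh cmrx rqovb acazc igeg iiao osja mtbga qtkr hiws vafhi hzv
Hunk 2: at line 6 remove [mtbga] add [xgbyd] -> 12 lines: qwnsh cmrx rqovb acazc igeg iiao osja xgbyd qtkr hiws vafhi hzv
Hunk 3: at line 5 remove [iiao] add [gsl,dcw] -> 13 lines: qwnsh cmrx rqovb acazc igeg gsl dcw osja xgbyd qtkr hiws vafhi hzv
Hunk 4: at line 1 remove [rqovb] add [dynmh,kfk] -> 14 lines: qwnsh cmrx dynmh kfk acazc igeg gsl dcw osja xgbyd qtkr hiws vafhi hzv
Hunk 5: at line 6 remove [gsl,dcw,osja] add [ztztq,vwcp] -> 13 lines: qwnsh cmrx dynmh kfk acazc igeg ztztq vwcp xgbyd qtkr hiws vafhi hzv
Hunk 6: at line 3 remove [acazc,igeg,ztztq] add [tnnte] -> 11 lines: qwnsh cmrx dynmh kfk tnnte vwcp xgbyd qtkr hiws vafhi hzv
Hunk 7: at line 3 remove [tnnte] add [naf,xvsuu,tdnwg] -> 13 lines: qwnsh cmrx dynmh kfk naf xvsuu tdnwg vwcp xgbyd qtkr hiws vafhi hzv
Final line count: 13

Answer: 13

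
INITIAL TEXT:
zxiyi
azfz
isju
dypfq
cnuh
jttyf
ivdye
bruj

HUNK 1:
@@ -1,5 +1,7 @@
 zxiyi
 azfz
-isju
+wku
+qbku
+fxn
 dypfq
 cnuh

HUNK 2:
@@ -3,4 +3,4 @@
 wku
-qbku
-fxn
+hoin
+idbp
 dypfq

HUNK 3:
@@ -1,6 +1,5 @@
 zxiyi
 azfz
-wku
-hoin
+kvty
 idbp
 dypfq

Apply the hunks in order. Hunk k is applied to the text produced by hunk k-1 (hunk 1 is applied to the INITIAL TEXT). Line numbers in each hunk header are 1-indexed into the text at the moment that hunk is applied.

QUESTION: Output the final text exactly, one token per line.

Hunk 1: at line 1 remove [isju] add [wku,qbku,fxn] -> 10 lines: zxiyi azfz wku qbku fxn dypfq cnuh jttyf ivdye bruj
Hunk 2: at line 3 remove [qbku,fxn] add [hoin,idbp] -> 10 lines: zxiyi azfz wku hoin idbp dypfq cnuh jttyf ivdye bruj
Hunk 3: at line 1 remove [wku,hoin] add [kvty] -> 9 lines: zxiyi azfz kvty idbp dypfq cnuh jttyf ivdye bruj

Answer: zxiyi
azfz
kvty
idbp
dypfq
cnuh
jttyf
ivdye
bruj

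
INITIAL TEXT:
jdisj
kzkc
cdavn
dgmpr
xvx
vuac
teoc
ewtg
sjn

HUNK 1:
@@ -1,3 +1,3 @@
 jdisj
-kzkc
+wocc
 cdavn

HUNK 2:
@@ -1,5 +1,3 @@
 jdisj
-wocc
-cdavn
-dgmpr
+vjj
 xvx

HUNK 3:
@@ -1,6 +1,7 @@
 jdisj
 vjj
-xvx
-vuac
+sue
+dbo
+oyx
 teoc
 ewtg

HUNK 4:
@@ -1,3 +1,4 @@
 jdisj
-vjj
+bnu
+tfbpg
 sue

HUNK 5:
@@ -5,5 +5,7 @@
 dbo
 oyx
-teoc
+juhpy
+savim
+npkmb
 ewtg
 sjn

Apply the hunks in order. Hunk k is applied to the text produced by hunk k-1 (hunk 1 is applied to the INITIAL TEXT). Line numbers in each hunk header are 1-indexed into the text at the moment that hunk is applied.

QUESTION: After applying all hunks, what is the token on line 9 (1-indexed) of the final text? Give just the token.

Hunk 1: at line 1 remove [kzkc] add [wocc] -> 9 lines: jdisj wocc cdavn dgmpr xvx vuac teoc ewtg sjn
Hunk 2: at line 1 remove [wocc,cdavn,dgmpr] add [vjj] -> 7 lines: jdisj vjj xvx vuac teoc ewtg sjn
Hunk 3: at line 1 remove [xvx,vuac] add [sue,dbo,oyx] -> 8 lines: jdisj vjj sue dbo oyx teoc ewtg sjn
Hunk 4: at line 1 remove [vjj] add [bnu,tfbpg] -> 9 lines: jdisj bnu tfbpg sue dbo oyx teoc ewtg sjn
Hunk 5: at line 5 remove [teoc] add [juhpy,savim,npkmb] -> 11 lines: jdisj bnu tfbpg sue dbo oyx juhpy savim npkmb ewtg sjn
Final line 9: npkmb

Answer: npkmb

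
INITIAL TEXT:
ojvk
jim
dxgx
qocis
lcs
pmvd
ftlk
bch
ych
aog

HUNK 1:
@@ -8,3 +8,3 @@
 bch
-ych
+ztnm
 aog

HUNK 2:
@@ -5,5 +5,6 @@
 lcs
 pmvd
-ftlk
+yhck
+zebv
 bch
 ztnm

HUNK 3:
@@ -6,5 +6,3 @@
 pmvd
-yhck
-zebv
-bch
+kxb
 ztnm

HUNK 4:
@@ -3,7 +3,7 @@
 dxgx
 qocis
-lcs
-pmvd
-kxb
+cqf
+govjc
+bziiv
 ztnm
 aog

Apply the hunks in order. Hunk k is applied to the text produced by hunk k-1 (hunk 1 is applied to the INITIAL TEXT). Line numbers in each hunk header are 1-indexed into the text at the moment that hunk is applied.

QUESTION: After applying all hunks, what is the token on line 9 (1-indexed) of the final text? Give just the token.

Answer: aog

Derivation:
Hunk 1: at line 8 remove [ych] add [ztnm] -> 10 lines: ojvk jim dxgx qocis lcs pmvd ftlk bch ztnm aog
Hunk 2: at line 5 remove [ftlk] add [yhck,zebv] -> 11 lines: ojvk jim dxgx qocis lcs pmvd yhck zebv bch ztnm aog
Hunk 3: at line 6 remove [yhck,zebv,bch] add [kxb] -> 9 lines: ojvk jim dxgx qocis lcs pmvd kxb ztnm aog
Hunk 4: at line 3 remove [lcs,pmvd,kxb] add [cqf,govjc,bziiv] -> 9 lines: ojvk jim dxgx qocis cqf govjc bziiv ztnm aog
Final line 9: aog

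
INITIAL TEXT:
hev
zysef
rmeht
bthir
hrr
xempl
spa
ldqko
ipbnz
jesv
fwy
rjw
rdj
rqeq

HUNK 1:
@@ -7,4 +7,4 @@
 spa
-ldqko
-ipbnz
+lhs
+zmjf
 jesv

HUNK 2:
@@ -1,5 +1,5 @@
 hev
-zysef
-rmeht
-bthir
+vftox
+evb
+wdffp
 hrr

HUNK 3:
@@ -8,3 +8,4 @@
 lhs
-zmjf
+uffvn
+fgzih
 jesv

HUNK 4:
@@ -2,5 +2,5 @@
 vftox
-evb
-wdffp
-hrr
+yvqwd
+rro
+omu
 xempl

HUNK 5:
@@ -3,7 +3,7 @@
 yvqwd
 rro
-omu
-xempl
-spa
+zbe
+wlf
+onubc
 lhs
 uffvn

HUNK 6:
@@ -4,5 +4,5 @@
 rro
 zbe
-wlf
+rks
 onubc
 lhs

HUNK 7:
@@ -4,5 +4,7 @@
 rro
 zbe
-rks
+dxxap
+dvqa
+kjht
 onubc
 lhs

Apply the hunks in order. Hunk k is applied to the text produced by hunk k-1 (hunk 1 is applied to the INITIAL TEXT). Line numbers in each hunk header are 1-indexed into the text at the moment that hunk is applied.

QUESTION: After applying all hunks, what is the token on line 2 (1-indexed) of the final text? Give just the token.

Hunk 1: at line 7 remove [ldqko,ipbnz] add [lhs,zmjf] -> 14 lines: hev zysef rmeht bthir hrr xempl spa lhs zmjf jesv fwy rjw rdj rqeq
Hunk 2: at line 1 remove [zysef,rmeht,bthir] add [vftox,evb,wdffp] -> 14 lines: hev vftox evb wdffp hrr xempl spa lhs zmjf jesv fwy rjw rdj rqeq
Hunk 3: at line 8 remove [zmjf] add [uffvn,fgzih] -> 15 lines: hev vftox evb wdffp hrr xempl spa lhs uffvn fgzih jesv fwy rjw rdj rqeq
Hunk 4: at line 2 remove [evb,wdffp,hrr] add [yvqwd,rro,omu] -> 15 lines: hev vftox yvqwd rro omu xempl spa lhs uffvn fgzih jesv fwy rjw rdj rqeq
Hunk 5: at line 3 remove [omu,xempl,spa] add [zbe,wlf,onubc] -> 15 lines: hev vftox yvqwd rro zbe wlf onubc lhs uffvn fgzih jesv fwy rjw rdj rqeq
Hunk 6: at line 4 remove [wlf] add [rks] -> 15 lines: hev vftox yvqwd rro zbe rks onubc lhs uffvn fgzih jesv fwy rjw rdj rqeq
Hunk 7: at line 4 remove [rks] add [dxxap,dvqa,kjht] -> 17 lines: hev vftox yvqwd rro zbe dxxap dvqa kjht onubc lhs uffvn fgzih jesv fwy rjw rdj rqeq
Final line 2: vftox

Answer: vftox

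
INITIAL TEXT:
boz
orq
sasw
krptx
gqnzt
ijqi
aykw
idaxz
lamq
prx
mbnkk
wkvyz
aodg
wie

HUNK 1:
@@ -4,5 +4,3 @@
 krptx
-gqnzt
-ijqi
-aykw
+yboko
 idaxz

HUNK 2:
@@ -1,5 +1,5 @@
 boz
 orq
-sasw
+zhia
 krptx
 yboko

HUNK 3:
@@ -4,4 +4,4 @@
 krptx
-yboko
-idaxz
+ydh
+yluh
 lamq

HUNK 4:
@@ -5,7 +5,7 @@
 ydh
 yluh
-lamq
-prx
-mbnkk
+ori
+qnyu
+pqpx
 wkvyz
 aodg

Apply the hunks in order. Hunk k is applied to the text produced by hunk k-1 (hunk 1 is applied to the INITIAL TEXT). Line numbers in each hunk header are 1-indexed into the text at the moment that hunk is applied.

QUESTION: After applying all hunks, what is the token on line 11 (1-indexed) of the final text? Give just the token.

Hunk 1: at line 4 remove [gqnzt,ijqi,aykw] add [yboko] -> 12 lines: boz orq sasw krptx yboko idaxz lamq prx mbnkk wkvyz aodg wie
Hunk 2: at line 1 remove [sasw] add [zhia] -> 12 lines: boz orq zhia krptx yboko idaxz lamq prx mbnkk wkvyz aodg wie
Hunk 3: at line 4 remove [yboko,idaxz] add [ydh,yluh] -> 12 lines: boz orq zhia krptx ydh yluh lamq prx mbnkk wkvyz aodg wie
Hunk 4: at line 5 remove [lamq,prx,mbnkk] add [ori,qnyu,pqpx] -> 12 lines: boz orq zhia krptx ydh yluh ori qnyu pqpx wkvyz aodg wie
Final line 11: aodg

Answer: aodg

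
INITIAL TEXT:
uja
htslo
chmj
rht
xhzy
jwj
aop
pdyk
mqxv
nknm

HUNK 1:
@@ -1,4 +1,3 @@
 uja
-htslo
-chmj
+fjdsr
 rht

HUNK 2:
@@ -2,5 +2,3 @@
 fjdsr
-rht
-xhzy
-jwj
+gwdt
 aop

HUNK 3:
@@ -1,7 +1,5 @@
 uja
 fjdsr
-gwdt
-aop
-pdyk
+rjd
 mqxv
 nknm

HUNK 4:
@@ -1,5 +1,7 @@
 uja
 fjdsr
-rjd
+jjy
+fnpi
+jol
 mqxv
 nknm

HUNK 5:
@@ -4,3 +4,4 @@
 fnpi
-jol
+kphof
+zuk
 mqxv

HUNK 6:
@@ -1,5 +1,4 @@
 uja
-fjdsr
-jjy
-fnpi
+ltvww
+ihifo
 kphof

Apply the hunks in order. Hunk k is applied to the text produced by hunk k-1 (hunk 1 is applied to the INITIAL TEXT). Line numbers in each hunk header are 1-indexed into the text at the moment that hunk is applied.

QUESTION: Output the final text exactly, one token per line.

Hunk 1: at line 1 remove [htslo,chmj] add [fjdsr] -> 9 lines: uja fjdsr rht xhzy jwj aop pdyk mqxv nknm
Hunk 2: at line 2 remove [rht,xhzy,jwj] add [gwdt] -> 7 lines: uja fjdsr gwdt aop pdyk mqxv nknm
Hunk 3: at line 1 remove [gwdt,aop,pdyk] add [rjd] -> 5 lines: uja fjdsr rjd mqxv nknm
Hunk 4: at line 1 remove [rjd] add [jjy,fnpi,jol] -> 7 lines: uja fjdsr jjy fnpi jol mqxv nknm
Hunk 5: at line 4 remove [jol] add [kphof,zuk] -> 8 lines: uja fjdsr jjy fnpi kphof zuk mqxv nknm
Hunk 6: at line 1 remove [fjdsr,jjy,fnpi] add [ltvww,ihifo] -> 7 lines: uja ltvww ihifo kphof zuk mqxv nknm

Answer: uja
ltvww
ihifo
kphof
zuk
mqxv
nknm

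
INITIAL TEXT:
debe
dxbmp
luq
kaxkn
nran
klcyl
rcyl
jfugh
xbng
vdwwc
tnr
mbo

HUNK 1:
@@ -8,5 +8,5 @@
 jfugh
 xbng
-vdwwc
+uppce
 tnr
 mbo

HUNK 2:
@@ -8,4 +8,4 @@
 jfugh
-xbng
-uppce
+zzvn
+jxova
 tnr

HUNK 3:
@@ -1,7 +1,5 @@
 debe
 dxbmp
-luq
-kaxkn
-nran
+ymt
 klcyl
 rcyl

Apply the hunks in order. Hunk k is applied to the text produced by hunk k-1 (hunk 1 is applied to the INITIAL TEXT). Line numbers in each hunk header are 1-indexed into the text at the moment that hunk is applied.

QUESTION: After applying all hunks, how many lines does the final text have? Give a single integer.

Answer: 10

Derivation:
Hunk 1: at line 8 remove [vdwwc] add [uppce] -> 12 lines: debe dxbmp luq kaxkn nran klcyl rcyl jfugh xbng uppce tnr mbo
Hunk 2: at line 8 remove [xbng,uppce] add [zzvn,jxova] -> 12 lines: debe dxbmp luq kaxkn nran klcyl rcyl jfugh zzvn jxova tnr mbo
Hunk 3: at line 1 remove [luq,kaxkn,nran] add [ymt] -> 10 lines: debe dxbmp ymt klcyl rcyl jfugh zzvn jxova tnr mbo
Final line count: 10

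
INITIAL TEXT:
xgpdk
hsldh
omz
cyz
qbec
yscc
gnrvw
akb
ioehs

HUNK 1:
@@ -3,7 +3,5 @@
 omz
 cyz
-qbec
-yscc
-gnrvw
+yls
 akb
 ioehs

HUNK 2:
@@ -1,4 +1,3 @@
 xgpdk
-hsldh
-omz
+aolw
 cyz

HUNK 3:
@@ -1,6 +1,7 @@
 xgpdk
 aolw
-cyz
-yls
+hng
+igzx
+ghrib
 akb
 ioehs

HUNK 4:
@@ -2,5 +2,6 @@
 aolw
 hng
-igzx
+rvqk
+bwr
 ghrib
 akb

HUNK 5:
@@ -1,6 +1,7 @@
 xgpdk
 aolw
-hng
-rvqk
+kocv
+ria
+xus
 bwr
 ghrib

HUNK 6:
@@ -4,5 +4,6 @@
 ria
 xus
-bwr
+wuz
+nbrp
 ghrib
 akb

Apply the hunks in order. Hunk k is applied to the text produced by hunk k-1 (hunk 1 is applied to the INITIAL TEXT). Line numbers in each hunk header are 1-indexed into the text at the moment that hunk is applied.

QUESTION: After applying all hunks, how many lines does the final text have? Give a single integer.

Answer: 10

Derivation:
Hunk 1: at line 3 remove [qbec,yscc,gnrvw] add [yls] -> 7 lines: xgpdk hsldh omz cyz yls akb ioehs
Hunk 2: at line 1 remove [hsldh,omz] add [aolw] -> 6 lines: xgpdk aolw cyz yls akb ioehs
Hunk 3: at line 1 remove [cyz,yls] add [hng,igzx,ghrib] -> 7 lines: xgpdk aolw hng igzx ghrib akb ioehs
Hunk 4: at line 2 remove [igzx] add [rvqk,bwr] -> 8 lines: xgpdk aolw hng rvqk bwr ghrib akb ioehs
Hunk 5: at line 1 remove [hng,rvqk] add [kocv,ria,xus] -> 9 lines: xgpdk aolw kocv ria xus bwr ghrib akb ioehs
Hunk 6: at line 4 remove [bwr] add [wuz,nbrp] -> 10 lines: xgpdk aolw kocv ria xus wuz nbrp ghrib akb ioehs
Final line count: 10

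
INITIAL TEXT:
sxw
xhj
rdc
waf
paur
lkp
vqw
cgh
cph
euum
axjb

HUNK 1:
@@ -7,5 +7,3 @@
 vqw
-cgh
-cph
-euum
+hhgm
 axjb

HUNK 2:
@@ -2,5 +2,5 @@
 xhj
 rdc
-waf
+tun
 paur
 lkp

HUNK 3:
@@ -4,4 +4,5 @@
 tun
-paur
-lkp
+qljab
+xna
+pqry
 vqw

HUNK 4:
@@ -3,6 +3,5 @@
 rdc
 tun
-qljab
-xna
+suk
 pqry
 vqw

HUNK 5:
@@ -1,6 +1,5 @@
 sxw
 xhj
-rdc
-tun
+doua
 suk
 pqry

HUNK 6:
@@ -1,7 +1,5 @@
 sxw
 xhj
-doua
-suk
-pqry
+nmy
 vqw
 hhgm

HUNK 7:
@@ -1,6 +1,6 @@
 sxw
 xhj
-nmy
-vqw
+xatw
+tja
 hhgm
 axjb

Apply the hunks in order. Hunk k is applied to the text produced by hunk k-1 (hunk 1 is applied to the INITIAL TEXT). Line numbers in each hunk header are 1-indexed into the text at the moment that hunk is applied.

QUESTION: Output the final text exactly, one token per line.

Answer: sxw
xhj
xatw
tja
hhgm
axjb

Derivation:
Hunk 1: at line 7 remove [cgh,cph,euum] add [hhgm] -> 9 lines: sxw xhj rdc waf paur lkp vqw hhgm axjb
Hunk 2: at line 2 remove [waf] add [tun] -> 9 lines: sxw xhj rdc tun paur lkp vqw hhgm axjb
Hunk 3: at line 4 remove [paur,lkp] add [qljab,xna,pqry] -> 10 lines: sxw xhj rdc tun qljab xna pqry vqw hhgm axjb
Hunk 4: at line 3 remove [qljab,xna] add [suk] -> 9 lines: sxw xhj rdc tun suk pqry vqw hhgm axjb
Hunk 5: at line 1 remove [rdc,tun] add [doua] -> 8 lines: sxw xhj doua suk pqry vqw hhgm axjb
Hunk 6: at line 1 remove [doua,suk,pqry] add [nmy] -> 6 lines: sxw xhj nmy vqw hhgm axjb
Hunk 7: at line 1 remove [nmy,vqw] add [xatw,tja] -> 6 lines: sxw xhj xatw tja hhgm axjb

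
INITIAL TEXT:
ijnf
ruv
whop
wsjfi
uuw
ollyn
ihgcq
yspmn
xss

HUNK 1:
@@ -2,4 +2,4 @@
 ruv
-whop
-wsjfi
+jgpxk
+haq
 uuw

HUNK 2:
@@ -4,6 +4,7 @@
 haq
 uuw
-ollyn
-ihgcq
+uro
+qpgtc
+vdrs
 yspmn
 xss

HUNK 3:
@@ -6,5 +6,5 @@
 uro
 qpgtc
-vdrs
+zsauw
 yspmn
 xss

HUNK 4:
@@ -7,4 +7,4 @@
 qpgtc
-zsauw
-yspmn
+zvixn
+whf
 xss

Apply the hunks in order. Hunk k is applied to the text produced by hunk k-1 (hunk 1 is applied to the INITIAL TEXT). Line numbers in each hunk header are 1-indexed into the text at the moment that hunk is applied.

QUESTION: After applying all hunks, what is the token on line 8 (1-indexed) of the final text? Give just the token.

Hunk 1: at line 2 remove [whop,wsjfi] add [jgpxk,haq] -> 9 lines: ijnf ruv jgpxk haq uuw ollyn ihgcq yspmn xss
Hunk 2: at line 4 remove [ollyn,ihgcq] add [uro,qpgtc,vdrs] -> 10 lines: ijnf ruv jgpxk haq uuw uro qpgtc vdrs yspmn xss
Hunk 3: at line 6 remove [vdrs] add [zsauw] -> 10 lines: ijnf ruv jgpxk haq uuw uro qpgtc zsauw yspmn xss
Hunk 4: at line 7 remove [zsauw,yspmn] add [zvixn,whf] -> 10 lines: ijnf ruv jgpxk haq uuw uro qpgtc zvixn whf xss
Final line 8: zvixn

Answer: zvixn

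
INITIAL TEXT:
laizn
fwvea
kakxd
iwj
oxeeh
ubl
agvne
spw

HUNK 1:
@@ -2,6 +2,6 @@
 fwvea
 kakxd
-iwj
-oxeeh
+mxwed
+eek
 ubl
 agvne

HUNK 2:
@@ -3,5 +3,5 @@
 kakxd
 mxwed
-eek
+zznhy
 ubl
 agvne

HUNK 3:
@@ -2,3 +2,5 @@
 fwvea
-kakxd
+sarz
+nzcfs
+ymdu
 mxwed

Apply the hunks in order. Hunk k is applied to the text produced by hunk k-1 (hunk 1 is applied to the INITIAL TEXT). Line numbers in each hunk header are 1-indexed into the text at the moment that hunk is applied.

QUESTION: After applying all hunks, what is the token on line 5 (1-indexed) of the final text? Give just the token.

Answer: ymdu

Derivation:
Hunk 1: at line 2 remove [iwj,oxeeh] add [mxwed,eek] -> 8 lines: laizn fwvea kakxd mxwed eek ubl agvne spw
Hunk 2: at line 3 remove [eek] add [zznhy] -> 8 lines: laizn fwvea kakxd mxwed zznhy ubl agvne spw
Hunk 3: at line 2 remove [kakxd] add [sarz,nzcfs,ymdu] -> 10 lines: laizn fwvea sarz nzcfs ymdu mxwed zznhy ubl agvne spw
Final line 5: ymdu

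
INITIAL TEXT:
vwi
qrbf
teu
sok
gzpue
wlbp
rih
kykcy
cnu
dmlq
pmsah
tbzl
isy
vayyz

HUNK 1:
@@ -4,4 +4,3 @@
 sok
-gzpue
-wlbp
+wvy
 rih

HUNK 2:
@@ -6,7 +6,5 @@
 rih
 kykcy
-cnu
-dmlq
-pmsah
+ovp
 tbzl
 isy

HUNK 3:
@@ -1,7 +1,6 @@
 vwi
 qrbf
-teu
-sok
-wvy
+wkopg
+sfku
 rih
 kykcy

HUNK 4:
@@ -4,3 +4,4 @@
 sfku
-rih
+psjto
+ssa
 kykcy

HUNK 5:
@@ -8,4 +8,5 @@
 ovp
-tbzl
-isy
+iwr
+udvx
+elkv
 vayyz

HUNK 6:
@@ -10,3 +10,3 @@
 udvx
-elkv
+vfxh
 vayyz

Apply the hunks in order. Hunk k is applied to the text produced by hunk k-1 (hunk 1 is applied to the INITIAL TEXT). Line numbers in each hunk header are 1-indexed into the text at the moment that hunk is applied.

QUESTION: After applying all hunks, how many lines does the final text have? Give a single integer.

Answer: 12

Derivation:
Hunk 1: at line 4 remove [gzpue,wlbp] add [wvy] -> 13 lines: vwi qrbf teu sok wvy rih kykcy cnu dmlq pmsah tbzl isy vayyz
Hunk 2: at line 6 remove [cnu,dmlq,pmsah] add [ovp] -> 11 lines: vwi qrbf teu sok wvy rih kykcy ovp tbzl isy vayyz
Hunk 3: at line 1 remove [teu,sok,wvy] add [wkopg,sfku] -> 10 lines: vwi qrbf wkopg sfku rih kykcy ovp tbzl isy vayyz
Hunk 4: at line 4 remove [rih] add [psjto,ssa] -> 11 lines: vwi qrbf wkopg sfku psjto ssa kykcy ovp tbzl isy vayyz
Hunk 5: at line 8 remove [tbzl,isy] add [iwr,udvx,elkv] -> 12 lines: vwi qrbf wkopg sfku psjto ssa kykcy ovp iwr udvx elkv vayyz
Hunk 6: at line 10 remove [elkv] add [vfxh] -> 12 lines: vwi qrbf wkopg sfku psjto ssa kykcy ovp iwr udvx vfxh vayyz
Final line count: 12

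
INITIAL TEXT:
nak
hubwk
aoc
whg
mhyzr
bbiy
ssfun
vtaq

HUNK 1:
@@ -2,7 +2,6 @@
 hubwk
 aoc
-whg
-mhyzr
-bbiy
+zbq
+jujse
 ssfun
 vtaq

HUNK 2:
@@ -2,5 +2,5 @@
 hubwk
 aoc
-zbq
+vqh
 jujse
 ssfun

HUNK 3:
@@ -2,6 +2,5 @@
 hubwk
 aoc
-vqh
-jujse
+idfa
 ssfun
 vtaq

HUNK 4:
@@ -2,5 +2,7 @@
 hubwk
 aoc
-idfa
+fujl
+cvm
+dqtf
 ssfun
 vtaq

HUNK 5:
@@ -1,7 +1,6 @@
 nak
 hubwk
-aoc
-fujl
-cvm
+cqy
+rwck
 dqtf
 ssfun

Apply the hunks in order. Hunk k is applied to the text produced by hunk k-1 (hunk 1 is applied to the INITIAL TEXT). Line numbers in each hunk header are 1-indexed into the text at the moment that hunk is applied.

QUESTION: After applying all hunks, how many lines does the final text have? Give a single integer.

Answer: 7

Derivation:
Hunk 1: at line 2 remove [whg,mhyzr,bbiy] add [zbq,jujse] -> 7 lines: nak hubwk aoc zbq jujse ssfun vtaq
Hunk 2: at line 2 remove [zbq] add [vqh] -> 7 lines: nak hubwk aoc vqh jujse ssfun vtaq
Hunk 3: at line 2 remove [vqh,jujse] add [idfa] -> 6 lines: nak hubwk aoc idfa ssfun vtaq
Hunk 4: at line 2 remove [idfa] add [fujl,cvm,dqtf] -> 8 lines: nak hubwk aoc fujl cvm dqtf ssfun vtaq
Hunk 5: at line 1 remove [aoc,fujl,cvm] add [cqy,rwck] -> 7 lines: nak hubwk cqy rwck dqtf ssfun vtaq
Final line count: 7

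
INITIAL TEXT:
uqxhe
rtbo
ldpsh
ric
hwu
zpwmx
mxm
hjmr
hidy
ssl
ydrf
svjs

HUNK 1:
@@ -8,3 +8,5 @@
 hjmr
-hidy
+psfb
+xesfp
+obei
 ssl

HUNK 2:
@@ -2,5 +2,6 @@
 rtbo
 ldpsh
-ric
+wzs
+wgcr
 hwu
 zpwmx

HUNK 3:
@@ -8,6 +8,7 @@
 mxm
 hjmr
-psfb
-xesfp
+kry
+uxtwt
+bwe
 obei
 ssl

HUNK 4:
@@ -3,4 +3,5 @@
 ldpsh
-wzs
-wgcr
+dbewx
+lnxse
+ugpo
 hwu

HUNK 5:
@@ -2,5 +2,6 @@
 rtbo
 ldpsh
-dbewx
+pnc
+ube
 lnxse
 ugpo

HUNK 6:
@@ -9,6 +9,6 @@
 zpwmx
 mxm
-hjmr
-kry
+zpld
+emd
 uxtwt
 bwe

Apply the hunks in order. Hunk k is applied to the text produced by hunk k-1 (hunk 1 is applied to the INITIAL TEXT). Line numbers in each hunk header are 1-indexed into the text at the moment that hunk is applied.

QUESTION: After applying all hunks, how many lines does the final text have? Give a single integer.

Hunk 1: at line 8 remove [hidy] add [psfb,xesfp,obei] -> 14 lines: uqxhe rtbo ldpsh ric hwu zpwmx mxm hjmr psfb xesfp obei ssl ydrf svjs
Hunk 2: at line 2 remove [ric] add [wzs,wgcr] -> 15 lines: uqxhe rtbo ldpsh wzs wgcr hwu zpwmx mxm hjmr psfb xesfp obei ssl ydrf svjs
Hunk 3: at line 8 remove [psfb,xesfp] add [kry,uxtwt,bwe] -> 16 lines: uqxhe rtbo ldpsh wzs wgcr hwu zpwmx mxm hjmr kry uxtwt bwe obei ssl ydrf svjs
Hunk 4: at line 3 remove [wzs,wgcr] add [dbewx,lnxse,ugpo] -> 17 lines: uqxhe rtbo ldpsh dbewx lnxse ugpo hwu zpwmx mxm hjmr kry uxtwt bwe obei ssl ydrf svjs
Hunk 5: at line 2 remove [dbewx] add [pnc,ube] -> 18 lines: uqxhe rtbo ldpsh pnc ube lnxse ugpo hwu zpwmx mxm hjmr kry uxtwt bwe obei ssl ydrf svjs
Hunk 6: at line 9 remove [hjmr,kry] add [zpld,emd] -> 18 lines: uqxhe rtbo ldpsh pnc ube lnxse ugpo hwu zpwmx mxm zpld emd uxtwt bwe obei ssl ydrf svjs
Final line count: 18

Answer: 18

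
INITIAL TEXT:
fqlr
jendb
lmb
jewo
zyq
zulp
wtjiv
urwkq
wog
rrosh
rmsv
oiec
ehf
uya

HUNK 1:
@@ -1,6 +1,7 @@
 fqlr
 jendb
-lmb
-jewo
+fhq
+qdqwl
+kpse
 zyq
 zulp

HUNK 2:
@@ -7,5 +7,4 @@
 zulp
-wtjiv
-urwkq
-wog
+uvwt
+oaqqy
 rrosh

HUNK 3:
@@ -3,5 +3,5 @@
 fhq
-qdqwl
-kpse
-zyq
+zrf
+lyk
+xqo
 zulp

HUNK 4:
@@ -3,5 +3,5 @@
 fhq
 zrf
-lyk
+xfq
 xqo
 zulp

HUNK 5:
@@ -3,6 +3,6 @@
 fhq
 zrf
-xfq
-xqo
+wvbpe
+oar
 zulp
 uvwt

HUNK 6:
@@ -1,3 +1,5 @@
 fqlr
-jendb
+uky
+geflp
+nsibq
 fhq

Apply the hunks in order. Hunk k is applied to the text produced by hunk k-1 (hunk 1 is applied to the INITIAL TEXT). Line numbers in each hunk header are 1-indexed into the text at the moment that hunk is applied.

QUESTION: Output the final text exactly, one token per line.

Answer: fqlr
uky
geflp
nsibq
fhq
zrf
wvbpe
oar
zulp
uvwt
oaqqy
rrosh
rmsv
oiec
ehf
uya

Derivation:
Hunk 1: at line 1 remove [lmb,jewo] add [fhq,qdqwl,kpse] -> 15 lines: fqlr jendb fhq qdqwl kpse zyq zulp wtjiv urwkq wog rrosh rmsv oiec ehf uya
Hunk 2: at line 7 remove [wtjiv,urwkq,wog] add [uvwt,oaqqy] -> 14 lines: fqlr jendb fhq qdqwl kpse zyq zulp uvwt oaqqy rrosh rmsv oiec ehf uya
Hunk 3: at line 3 remove [qdqwl,kpse,zyq] add [zrf,lyk,xqo] -> 14 lines: fqlr jendb fhq zrf lyk xqo zulp uvwt oaqqy rrosh rmsv oiec ehf uya
Hunk 4: at line 3 remove [lyk] add [xfq] -> 14 lines: fqlr jendb fhq zrf xfq xqo zulp uvwt oaqqy rrosh rmsv oiec ehf uya
Hunk 5: at line 3 remove [xfq,xqo] add [wvbpe,oar] -> 14 lines: fqlr jendb fhq zrf wvbpe oar zulp uvwt oaqqy rrosh rmsv oiec ehf uya
Hunk 6: at line 1 remove [jendb] add [uky,geflp,nsibq] -> 16 lines: fqlr uky geflp nsibq fhq zrf wvbpe oar zulp uvwt oaqqy rrosh rmsv oiec ehf uya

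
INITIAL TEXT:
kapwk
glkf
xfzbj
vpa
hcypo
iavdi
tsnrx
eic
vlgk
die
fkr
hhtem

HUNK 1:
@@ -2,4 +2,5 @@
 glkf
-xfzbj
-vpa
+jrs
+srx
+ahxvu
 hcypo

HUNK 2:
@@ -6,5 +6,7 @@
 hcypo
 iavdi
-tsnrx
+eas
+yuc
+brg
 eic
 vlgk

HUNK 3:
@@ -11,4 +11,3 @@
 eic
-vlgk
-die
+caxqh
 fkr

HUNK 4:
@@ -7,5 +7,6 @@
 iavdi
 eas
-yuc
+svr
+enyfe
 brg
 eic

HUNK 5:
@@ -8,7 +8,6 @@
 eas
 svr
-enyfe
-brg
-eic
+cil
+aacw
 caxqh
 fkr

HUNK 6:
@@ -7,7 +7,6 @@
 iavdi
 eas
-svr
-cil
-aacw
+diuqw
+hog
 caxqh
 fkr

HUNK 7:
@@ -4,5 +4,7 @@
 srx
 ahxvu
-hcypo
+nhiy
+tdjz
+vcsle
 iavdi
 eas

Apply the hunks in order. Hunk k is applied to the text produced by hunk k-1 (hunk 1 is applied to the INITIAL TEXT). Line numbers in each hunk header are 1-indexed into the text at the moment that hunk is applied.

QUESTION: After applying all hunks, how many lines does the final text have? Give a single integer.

Hunk 1: at line 2 remove [xfzbj,vpa] add [jrs,srx,ahxvu] -> 13 lines: kapwk glkf jrs srx ahxvu hcypo iavdi tsnrx eic vlgk die fkr hhtem
Hunk 2: at line 6 remove [tsnrx] add [eas,yuc,brg] -> 15 lines: kapwk glkf jrs srx ahxvu hcypo iavdi eas yuc brg eic vlgk die fkr hhtem
Hunk 3: at line 11 remove [vlgk,die] add [caxqh] -> 14 lines: kapwk glkf jrs srx ahxvu hcypo iavdi eas yuc brg eic caxqh fkr hhtem
Hunk 4: at line 7 remove [yuc] add [svr,enyfe] -> 15 lines: kapwk glkf jrs srx ahxvu hcypo iavdi eas svr enyfe brg eic caxqh fkr hhtem
Hunk 5: at line 8 remove [enyfe,brg,eic] add [cil,aacw] -> 14 lines: kapwk glkf jrs srx ahxvu hcypo iavdi eas svr cil aacw caxqh fkr hhtem
Hunk 6: at line 7 remove [svr,cil,aacw] add [diuqw,hog] -> 13 lines: kapwk glkf jrs srx ahxvu hcypo iavdi eas diuqw hog caxqh fkr hhtem
Hunk 7: at line 4 remove [hcypo] add [nhiy,tdjz,vcsle] -> 15 lines: kapwk glkf jrs srx ahxvu nhiy tdjz vcsle iavdi eas diuqw hog caxqh fkr hhtem
Final line count: 15

Answer: 15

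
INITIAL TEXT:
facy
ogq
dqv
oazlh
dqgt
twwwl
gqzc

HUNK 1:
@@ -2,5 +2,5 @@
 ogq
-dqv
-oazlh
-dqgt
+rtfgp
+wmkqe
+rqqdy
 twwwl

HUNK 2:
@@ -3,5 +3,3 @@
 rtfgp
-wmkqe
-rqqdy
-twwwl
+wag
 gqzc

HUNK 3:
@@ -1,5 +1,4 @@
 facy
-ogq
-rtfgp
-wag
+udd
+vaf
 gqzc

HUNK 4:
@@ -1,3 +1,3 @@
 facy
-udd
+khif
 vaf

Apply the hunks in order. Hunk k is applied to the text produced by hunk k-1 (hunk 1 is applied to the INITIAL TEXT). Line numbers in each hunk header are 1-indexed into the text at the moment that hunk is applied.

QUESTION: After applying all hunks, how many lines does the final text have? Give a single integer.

Answer: 4

Derivation:
Hunk 1: at line 2 remove [dqv,oazlh,dqgt] add [rtfgp,wmkqe,rqqdy] -> 7 lines: facy ogq rtfgp wmkqe rqqdy twwwl gqzc
Hunk 2: at line 3 remove [wmkqe,rqqdy,twwwl] add [wag] -> 5 lines: facy ogq rtfgp wag gqzc
Hunk 3: at line 1 remove [ogq,rtfgp,wag] add [udd,vaf] -> 4 lines: facy udd vaf gqzc
Hunk 4: at line 1 remove [udd] add [khif] -> 4 lines: facy khif vaf gqzc
Final line count: 4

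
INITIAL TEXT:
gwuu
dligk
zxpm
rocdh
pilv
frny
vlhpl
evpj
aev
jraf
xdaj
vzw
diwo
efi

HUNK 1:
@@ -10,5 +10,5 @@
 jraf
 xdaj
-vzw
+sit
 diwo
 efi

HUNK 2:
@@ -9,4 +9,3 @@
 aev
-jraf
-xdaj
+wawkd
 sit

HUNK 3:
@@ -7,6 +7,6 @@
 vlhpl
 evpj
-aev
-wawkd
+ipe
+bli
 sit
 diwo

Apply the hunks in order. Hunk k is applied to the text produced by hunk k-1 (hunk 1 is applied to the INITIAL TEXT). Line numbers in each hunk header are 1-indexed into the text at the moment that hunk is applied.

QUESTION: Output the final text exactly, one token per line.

Answer: gwuu
dligk
zxpm
rocdh
pilv
frny
vlhpl
evpj
ipe
bli
sit
diwo
efi

Derivation:
Hunk 1: at line 10 remove [vzw] add [sit] -> 14 lines: gwuu dligk zxpm rocdh pilv frny vlhpl evpj aev jraf xdaj sit diwo efi
Hunk 2: at line 9 remove [jraf,xdaj] add [wawkd] -> 13 lines: gwuu dligk zxpm rocdh pilv frny vlhpl evpj aev wawkd sit diwo efi
Hunk 3: at line 7 remove [aev,wawkd] add [ipe,bli] -> 13 lines: gwuu dligk zxpm rocdh pilv frny vlhpl evpj ipe bli sit diwo efi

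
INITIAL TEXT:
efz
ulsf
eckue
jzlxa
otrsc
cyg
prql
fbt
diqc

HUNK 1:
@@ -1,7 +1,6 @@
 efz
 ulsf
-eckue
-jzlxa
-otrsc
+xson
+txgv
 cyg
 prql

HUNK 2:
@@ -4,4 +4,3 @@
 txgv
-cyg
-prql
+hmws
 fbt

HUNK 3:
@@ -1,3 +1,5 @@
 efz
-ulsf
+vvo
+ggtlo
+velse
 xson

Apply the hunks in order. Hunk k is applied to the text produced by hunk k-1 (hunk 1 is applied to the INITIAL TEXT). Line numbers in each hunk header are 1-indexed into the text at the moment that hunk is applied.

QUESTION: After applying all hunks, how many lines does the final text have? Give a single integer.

Hunk 1: at line 1 remove [eckue,jzlxa,otrsc] add [xson,txgv] -> 8 lines: efz ulsf xson txgv cyg prql fbt diqc
Hunk 2: at line 4 remove [cyg,prql] add [hmws] -> 7 lines: efz ulsf xson txgv hmws fbt diqc
Hunk 3: at line 1 remove [ulsf] add [vvo,ggtlo,velse] -> 9 lines: efz vvo ggtlo velse xson txgv hmws fbt diqc
Final line count: 9

Answer: 9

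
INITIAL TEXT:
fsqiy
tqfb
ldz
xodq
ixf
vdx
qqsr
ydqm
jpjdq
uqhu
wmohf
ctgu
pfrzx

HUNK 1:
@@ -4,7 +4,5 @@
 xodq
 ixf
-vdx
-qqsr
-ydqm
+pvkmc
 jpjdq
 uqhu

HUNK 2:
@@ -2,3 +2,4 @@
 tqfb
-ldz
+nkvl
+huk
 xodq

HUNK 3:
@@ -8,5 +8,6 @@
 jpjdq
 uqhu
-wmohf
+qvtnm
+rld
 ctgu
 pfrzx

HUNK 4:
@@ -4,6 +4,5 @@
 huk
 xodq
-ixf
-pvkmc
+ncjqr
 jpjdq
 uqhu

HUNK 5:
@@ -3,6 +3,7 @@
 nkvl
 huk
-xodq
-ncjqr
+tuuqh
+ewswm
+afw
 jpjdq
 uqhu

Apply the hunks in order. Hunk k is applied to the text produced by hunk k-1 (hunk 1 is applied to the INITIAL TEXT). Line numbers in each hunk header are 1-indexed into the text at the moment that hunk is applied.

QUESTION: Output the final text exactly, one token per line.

Hunk 1: at line 4 remove [vdx,qqsr,ydqm] add [pvkmc] -> 11 lines: fsqiy tqfb ldz xodq ixf pvkmc jpjdq uqhu wmohf ctgu pfrzx
Hunk 2: at line 2 remove [ldz] add [nkvl,huk] -> 12 lines: fsqiy tqfb nkvl huk xodq ixf pvkmc jpjdq uqhu wmohf ctgu pfrzx
Hunk 3: at line 8 remove [wmohf] add [qvtnm,rld] -> 13 lines: fsqiy tqfb nkvl huk xodq ixf pvkmc jpjdq uqhu qvtnm rld ctgu pfrzx
Hunk 4: at line 4 remove [ixf,pvkmc] add [ncjqr] -> 12 lines: fsqiy tqfb nkvl huk xodq ncjqr jpjdq uqhu qvtnm rld ctgu pfrzx
Hunk 5: at line 3 remove [xodq,ncjqr] add [tuuqh,ewswm,afw] -> 13 lines: fsqiy tqfb nkvl huk tuuqh ewswm afw jpjdq uqhu qvtnm rld ctgu pfrzx

Answer: fsqiy
tqfb
nkvl
huk
tuuqh
ewswm
afw
jpjdq
uqhu
qvtnm
rld
ctgu
pfrzx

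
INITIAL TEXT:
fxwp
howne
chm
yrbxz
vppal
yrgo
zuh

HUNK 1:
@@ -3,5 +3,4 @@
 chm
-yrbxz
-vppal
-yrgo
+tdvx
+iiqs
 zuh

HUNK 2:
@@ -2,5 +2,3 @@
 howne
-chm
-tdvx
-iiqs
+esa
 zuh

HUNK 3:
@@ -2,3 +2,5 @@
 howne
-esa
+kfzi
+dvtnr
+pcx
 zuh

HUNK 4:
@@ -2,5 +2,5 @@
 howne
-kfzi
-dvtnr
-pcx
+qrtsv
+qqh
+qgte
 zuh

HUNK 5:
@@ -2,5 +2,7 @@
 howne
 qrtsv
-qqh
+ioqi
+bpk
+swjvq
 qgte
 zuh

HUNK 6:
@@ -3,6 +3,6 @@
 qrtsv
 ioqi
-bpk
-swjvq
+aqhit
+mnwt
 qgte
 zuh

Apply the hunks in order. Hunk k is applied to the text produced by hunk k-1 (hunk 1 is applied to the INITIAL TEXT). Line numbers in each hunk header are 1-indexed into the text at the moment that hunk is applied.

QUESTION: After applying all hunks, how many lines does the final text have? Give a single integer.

Hunk 1: at line 3 remove [yrbxz,vppal,yrgo] add [tdvx,iiqs] -> 6 lines: fxwp howne chm tdvx iiqs zuh
Hunk 2: at line 2 remove [chm,tdvx,iiqs] add [esa] -> 4 lines: fxwp howne esa zuh
Hunk 3: at line 2 remove [esa] add [kfzi,dvtnr,pcx] -> 6 lines: fxwp howne kfzi dvtnr pcx zuh
Hunk 4: at line 2 remove [kfzi,dvtnr,pcx] add [qrtsv,qqh,qgte] -> 6 lines: fxwp howne qrtsv qqh qgte zuh
Hunk 5: at line 2 remove [qqh] add [ioqi,bpk,swjvq] -> 8 lines: fxwp howne qrtsv ioqi bpk swjvq qgte zuh
Hunk 6: at line 3 remove [bpk,swjvq] add [aqhit,mnwt] -> 8 lines: fxwp howne qrtsv ioqi aqhit mnwt qgte zuh
Final line count: 8

Answer: 8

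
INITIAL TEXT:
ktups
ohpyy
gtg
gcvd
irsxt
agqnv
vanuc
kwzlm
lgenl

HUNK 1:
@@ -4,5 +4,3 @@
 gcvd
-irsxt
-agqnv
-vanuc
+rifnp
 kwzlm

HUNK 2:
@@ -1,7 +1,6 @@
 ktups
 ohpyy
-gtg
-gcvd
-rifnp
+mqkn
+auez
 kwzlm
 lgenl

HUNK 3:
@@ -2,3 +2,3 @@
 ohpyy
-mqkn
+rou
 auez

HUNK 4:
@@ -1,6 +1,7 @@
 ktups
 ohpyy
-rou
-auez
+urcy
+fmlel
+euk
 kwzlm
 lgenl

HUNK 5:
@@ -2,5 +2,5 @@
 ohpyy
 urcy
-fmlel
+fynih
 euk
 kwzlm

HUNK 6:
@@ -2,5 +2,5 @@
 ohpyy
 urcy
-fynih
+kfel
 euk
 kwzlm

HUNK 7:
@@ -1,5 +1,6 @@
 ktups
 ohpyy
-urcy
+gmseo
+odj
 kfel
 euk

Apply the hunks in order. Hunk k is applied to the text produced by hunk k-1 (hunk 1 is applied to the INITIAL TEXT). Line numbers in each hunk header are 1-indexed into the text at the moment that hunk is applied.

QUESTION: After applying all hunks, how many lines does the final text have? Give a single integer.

Answer: 8

Derivation:
Hunk 1: at line 4 remove [irsxt,agqnv,vanuc] add [rifnp] -> 7 lines: ktups ohpyy gtg gcvd rifnp kwzlm lgenl
Hunk 2: at line 1 remove [gtg,gcvd,rifnp] add [mqkn,auez] -> 6 lines: ktups ohpyy mqkn auez kwzlm lgenl
Hunk 3: at line 2 remove [mqkn] add [rou] -> 6 lines: ktups ohpyy rou auez kwzlm lgenl
Hunk 4: at line 1 remove [rou,auez] add [urcy,fmlel,euk] -> 7 lines: ktups ohpyy urcy fmlel euk kwzlm lgenl
Hunk 5: at line 2 remove [fmlel] add [fynih] -> 7 lines: ktups ohpyy urcy fynih euk kwzlm lgenl
Hunk 6: at line 2 remove [fynih] add [kfel] -> 7 lines: ktups ohpyy urcy kfel euk kwzlm lgenl
Hunk 7: at line 1 remove [urcy] add [gmseo,odj] -> 8 lines: ktups ohpyy gmseo odj kfel euk kwzlm lgenl
Final line count: 8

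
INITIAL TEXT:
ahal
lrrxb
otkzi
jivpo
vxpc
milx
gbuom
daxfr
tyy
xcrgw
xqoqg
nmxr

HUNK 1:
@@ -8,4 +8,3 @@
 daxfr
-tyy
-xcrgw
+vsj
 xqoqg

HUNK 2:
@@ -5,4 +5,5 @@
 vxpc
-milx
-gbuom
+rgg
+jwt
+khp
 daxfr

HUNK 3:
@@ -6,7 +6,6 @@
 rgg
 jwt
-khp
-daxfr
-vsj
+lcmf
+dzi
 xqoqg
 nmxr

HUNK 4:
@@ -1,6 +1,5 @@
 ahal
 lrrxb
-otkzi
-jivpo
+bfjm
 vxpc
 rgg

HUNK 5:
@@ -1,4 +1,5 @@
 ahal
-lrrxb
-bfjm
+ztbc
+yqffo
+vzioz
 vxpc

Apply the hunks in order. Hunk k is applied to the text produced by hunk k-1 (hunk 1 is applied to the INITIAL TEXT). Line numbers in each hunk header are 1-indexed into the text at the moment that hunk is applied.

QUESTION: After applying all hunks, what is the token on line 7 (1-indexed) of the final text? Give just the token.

Hunk 1: at line 8 remove [tyy,xcrgw] add [vsj] -> 11 lines: ahal lrrxb otkzi jivpo vxpc milx gbuom daxfr vsj xqoqg nmxr
Hunk 2: at line 5 remove [milx,gbuom] add [rgg,jwt,khp] -> 12 lines: ahal lrrxb otkzi jivpo vxpc rgg jwt khp daxfr vsj xqoqg nmxr
Hunk 3: at line 6 remove [khp,daxfr,vsj] add [lcmf,dzi] -> 11 lines: ahal lrrxb otkzi jivpo vxpc rgg jwt lcmf dzi xqoqg nmxr
Hunk 4: at line 1 remove [otkzi,jivpo] add [bfjm] -> 10 lines: ahal lrrxb bfjm vxpc rgg jwt lcmf dzi xqoqg nmxr
Hunk 5: at line 1 remove [lrrxb,bfjm] add [ztbc,yqffo,vzioz] -> 11 lines: ahal ztbc yqffo vzioz vxpc rgg jwt lcmf dzi xqoqg nmxr
Final line 7: jwt

Answer: jwt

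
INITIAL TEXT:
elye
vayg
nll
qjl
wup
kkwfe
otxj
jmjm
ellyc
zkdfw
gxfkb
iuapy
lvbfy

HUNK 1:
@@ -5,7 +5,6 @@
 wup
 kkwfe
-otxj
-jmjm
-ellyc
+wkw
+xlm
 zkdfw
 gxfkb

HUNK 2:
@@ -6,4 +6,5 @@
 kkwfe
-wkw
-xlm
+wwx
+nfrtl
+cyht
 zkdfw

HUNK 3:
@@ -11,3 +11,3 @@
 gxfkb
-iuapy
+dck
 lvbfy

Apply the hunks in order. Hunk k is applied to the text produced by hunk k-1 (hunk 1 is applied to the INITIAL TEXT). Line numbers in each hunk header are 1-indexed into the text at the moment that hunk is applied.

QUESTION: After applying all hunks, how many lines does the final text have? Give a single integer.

Hunk 1: at line 5 remove [otxj,jmjm,ellyc] add [wkw,xlm] -> 12 lines: elye vayg nll qjl wup kkwfe wkw xlm zkdfw gxfkb iuapy lvbfy
Hunk 2: at line 6 remove [wkw,xlm] add [wwx,nfrtl,cyht] -> 13 lines: elye vayg nll qjl wup kkwfe wwx nfrtl cyht zkdfw gxfkb iuapy lvbfy
Hunk 3: at line 11 remove [iuapy] add [dck] -> 13 lines: elye vayg nll qjl wup kkwfe wwx nfrtl cyht zkdfw gxfkb dck lvbfy
Final line count: 13

Answer: 13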